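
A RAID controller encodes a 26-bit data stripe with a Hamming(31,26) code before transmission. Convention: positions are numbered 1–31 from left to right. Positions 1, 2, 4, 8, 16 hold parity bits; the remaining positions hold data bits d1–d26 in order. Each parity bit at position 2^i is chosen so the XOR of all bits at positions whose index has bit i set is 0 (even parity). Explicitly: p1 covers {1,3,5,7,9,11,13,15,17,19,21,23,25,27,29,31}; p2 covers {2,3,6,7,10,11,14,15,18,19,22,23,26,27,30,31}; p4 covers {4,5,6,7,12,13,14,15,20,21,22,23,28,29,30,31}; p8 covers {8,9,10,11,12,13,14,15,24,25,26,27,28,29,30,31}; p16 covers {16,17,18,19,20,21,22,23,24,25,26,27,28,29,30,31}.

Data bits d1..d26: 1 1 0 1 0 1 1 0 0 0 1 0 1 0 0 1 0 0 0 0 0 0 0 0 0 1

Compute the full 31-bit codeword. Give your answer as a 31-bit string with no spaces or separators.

Place data at non-parity positions: p1 p2 1 p4 1 0 1 p8 0 1 1 0 0 0 1 p16 0 1 0 0 1 0 0 0 0 0 0 0 0 0 1
p1 (pos 1,3,5,7,9,11,13,15,17,19,21,23,25,27,29,31): XOR of data positions = 1⊕1⊕1⊕0⊕1⊕0⊕1⊕0⊕0⊕1⊕0⊕0⊕0⊕0⊕1 = 1
p2 (pos 2,3,6,7,10,11,14,15,18,19,22,23,26,27,30,31): XOR of data positions = 1⊕0⊕1⊕1⊕1⊕0⊕1⊕1⊕0⊕0⊕0⊕0⊕0⊕0⊕1 = 1
p4 (pos 4,5,6,7,12,13,14,15,20,21,22,23,28,29,30,31): XOR of data positions = 1⊕0⊕1⊕0⊕0⊕0⊕1⊕0⊕1⊕0⊕0⊕0⊕0⊕0⊕1 = 1
p8 (pos 8,9,10,11,12,13,14,15,24,25,26,27,28,29,30,31): XOR of data positions = 0⊕1⊕1⊕0⊕0⊕0⊕1⊕0⊕0⊕0⊕0⊕0⊕0⊕0⊕1 = 0
p16 (pos 16,17,18,19,20,21,22,23,24,25,26,27,28,29,30,31): XOR of data positions = 0⊕1⊕0⊕0⊕1⊕0⊕0⊕0⊕0⊕0⊕0⊕0⊕0⊕0⊕1 = 1
Codeword: 1111101001100011010010000000001

1111101001100011010010000000001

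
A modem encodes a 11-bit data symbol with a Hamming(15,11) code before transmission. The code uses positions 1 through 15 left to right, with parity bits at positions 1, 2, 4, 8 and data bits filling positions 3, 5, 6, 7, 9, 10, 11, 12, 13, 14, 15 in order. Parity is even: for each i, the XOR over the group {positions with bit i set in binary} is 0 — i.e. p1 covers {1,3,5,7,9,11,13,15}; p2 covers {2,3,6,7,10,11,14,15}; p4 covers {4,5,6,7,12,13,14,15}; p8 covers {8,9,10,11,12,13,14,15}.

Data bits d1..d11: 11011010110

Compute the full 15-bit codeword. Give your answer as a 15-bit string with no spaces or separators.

Place data at non-parity positions: p1 p2 1 p4 1 0 1 p8 1 0 1 0 1 1 0
p1 (pos 1,3,5,7,9,11,13,15): XOR of data positions = 1⊕1⊕1⊕1⊕1⊕1⊕0 = 0
p2 (pos 2,3,6,7,10,11,14,15): XOR of data positions = 1⊕0⊕1⊕0⊕1⊕1⊕0 = 0
p4 (pos 4,5,6,7,12,13,14,15): XOR of data positions = 1⊕0⊕1⊕0⊕1⊕1⊕0 = 0
p8 (pos 8,9,10,11,12,13,14,15): XOR of data positions = 1⊕0⊕1⊕0⊕1⊕1⊕0 = 0
Codeword: 001010101010110

001010101010110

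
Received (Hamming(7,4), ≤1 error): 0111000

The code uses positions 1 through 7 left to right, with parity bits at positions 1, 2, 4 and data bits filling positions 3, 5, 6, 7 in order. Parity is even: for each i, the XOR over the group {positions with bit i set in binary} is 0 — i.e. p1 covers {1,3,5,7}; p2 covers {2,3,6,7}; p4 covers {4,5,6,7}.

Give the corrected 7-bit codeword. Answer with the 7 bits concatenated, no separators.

s1 (pos 1,3,5,7): 0⊕1⊕0⊕0 = 1
s2 (pos 2,3,6,7): 1⊕1⊕0⊕0 = 0
s4 (pos 4,5,6,7): 1⊕0⊕0⊕0 = 1
Syndrome s4…s1 = 101 → error at position 5.
Flip position 5: 0111000 → 0111100

0111100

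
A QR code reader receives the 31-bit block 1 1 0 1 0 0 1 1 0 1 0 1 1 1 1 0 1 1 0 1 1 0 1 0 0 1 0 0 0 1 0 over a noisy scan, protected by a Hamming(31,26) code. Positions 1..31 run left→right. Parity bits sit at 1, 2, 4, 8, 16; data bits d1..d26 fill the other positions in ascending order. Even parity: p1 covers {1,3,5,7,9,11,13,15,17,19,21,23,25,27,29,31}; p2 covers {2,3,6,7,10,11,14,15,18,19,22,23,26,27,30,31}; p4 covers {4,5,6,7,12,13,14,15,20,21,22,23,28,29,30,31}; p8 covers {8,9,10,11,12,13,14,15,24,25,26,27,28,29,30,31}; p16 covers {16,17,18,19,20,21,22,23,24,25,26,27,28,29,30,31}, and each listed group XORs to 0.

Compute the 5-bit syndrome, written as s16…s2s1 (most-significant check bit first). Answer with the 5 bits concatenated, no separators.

10011

s1 (pos 1,3,5,7,9,11,13,15,17,19,21,23,25,27,29,31): 1⊕0⊕0⊕1⊕0⊕0⊕1⊕1⊕1⊕0⊕1⊕1⊕0⊕0⊕0⊕0 = 1
s2 (pos 2,3,6,7,10,11,14,15,18,19,22,23,26,27,30,31): 1⊕0⊕0⊕1⊕1⊕0⊕1⊕1⊕1⊕0⊕0⊕1⊕1⊕0⊕1⊕0 = 1
s4 (pos 4,5,6,7,12,13,14,15,20,21,22,23,28,29,30,31): 1⊕0⊕0⊕1⊕1⊕1⊕1⊕1⊕1⊕1⊕0⊕1⊕0⊕0⊕1⊕0 = 0
s8 (pos 8,9,10,11,12,13,14,15,24,25,26,27,28,29,30,31): 1⊕0⊕1⊕0⊕1⊕1⊕1⊕1⊕0⊕0⊕1⊕0⊕0⊕0⊕1⊕0 = 0
s16 (pos 16,17,18,19,20,21,22,23,24,25,26,27,28,29,30,31): 0⊕1⊕1⊕0⊕1⊕1⊕0⊕1⊕0⊕0⊕1⊕0⊕0⊕0⊕1⊕0 = 1
Syndrome s16…s1 = 10011 → error at position 19.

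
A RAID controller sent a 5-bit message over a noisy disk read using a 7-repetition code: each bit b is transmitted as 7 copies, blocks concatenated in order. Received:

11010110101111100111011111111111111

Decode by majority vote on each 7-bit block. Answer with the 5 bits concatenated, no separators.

Block 1 (1101011): 5 ones → 1
Block 2 (0101111): 5 ones → 1
Block 3 (1001110): 4 ones → 1
Block 4 (1111111): 7 ones → 1
Block 5 (1111111): 7 ones → 1

11111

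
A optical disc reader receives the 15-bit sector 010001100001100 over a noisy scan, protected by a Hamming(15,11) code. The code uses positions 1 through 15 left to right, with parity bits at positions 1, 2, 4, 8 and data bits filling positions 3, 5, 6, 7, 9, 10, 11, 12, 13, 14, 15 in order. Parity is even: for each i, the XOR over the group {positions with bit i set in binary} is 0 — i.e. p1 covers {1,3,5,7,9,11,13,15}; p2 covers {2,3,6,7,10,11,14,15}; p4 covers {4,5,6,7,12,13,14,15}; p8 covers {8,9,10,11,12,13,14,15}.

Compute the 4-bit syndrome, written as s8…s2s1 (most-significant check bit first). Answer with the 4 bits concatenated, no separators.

0010

s1 (pos 1,3,5,7,9,11,13,15): 0⊕0⊕0⊕1⊕0⊕0⊕1⊕0 = 0
s2 (pos 2,3,6,7,10,11,14,15): 1⊕0⊕1⊕1⊕0⊕0⊕0⊕0 = 1
s4 (pos 4,5,6,7,12,13,14,15): 0⊕0⊕1⊕1⊕1⊕1⊕0⊕0 = 0
s8 (pos 8,9,10,11,12,13,14,15): 0⊕0⊕0⊕0⊕1⊕1⊕0⊕0 = 0
Syndrome s8…s1 = 0010 → error at position 2.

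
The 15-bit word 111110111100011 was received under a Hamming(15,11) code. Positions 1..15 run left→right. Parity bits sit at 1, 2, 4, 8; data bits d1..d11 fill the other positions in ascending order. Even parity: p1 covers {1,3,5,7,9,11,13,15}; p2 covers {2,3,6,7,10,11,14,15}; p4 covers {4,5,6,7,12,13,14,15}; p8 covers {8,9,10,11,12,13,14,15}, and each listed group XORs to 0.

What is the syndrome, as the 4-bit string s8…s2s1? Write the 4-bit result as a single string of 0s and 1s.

1100

s1 (pos 1,3,5,7,9,11,13,15): 1⊕1⊕1⊕1⊕1⊕0⊕0⊕1 = 0
s2 (pos 2,3,6,7,10,11,14,15): 1⊕1⊕0⊕1⊕1⊕0⊕1⊕1 = 0
s4 (pos 4,5,6,7,12,13,14,15): 1⊕1⊕0⊕1⊕0⊕0⊕1⊕1 = 1
s8 (pos 8,9,10,11,12,13,14,15): 1⊕1⊕1⊕0⊕0⊕0⊕1⊕1 = 1
Syndrome s8…s1 = 1100 → error at position 12.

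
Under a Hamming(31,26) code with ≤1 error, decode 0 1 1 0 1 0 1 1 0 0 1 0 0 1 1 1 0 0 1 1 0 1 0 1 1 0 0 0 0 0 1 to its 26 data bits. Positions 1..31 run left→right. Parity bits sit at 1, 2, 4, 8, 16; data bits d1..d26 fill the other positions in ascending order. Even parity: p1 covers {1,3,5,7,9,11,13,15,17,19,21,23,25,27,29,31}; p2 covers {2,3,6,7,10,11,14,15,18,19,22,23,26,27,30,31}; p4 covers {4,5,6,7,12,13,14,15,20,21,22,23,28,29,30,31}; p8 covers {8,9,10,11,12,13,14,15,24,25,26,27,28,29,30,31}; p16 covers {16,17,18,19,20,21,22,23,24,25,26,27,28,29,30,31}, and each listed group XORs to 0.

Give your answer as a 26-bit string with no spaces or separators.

11010010011001101011000011

s1 (pos 1,3,5,7,9,11,13,15,17,19,21,23,25,27,29,31): 0⊕1⊕1⊕1⊕0⊕1⊕0⊕1⊕0⊕1⊕0⊕0⊕1⊕0⊕0⊕1 = 0
s2 (pos 2,3,6,7,10,11,14,15,18,19,22,23,26,27,30,31): 1⊕1⊕0⊕1⊕0⊕1⊕1⊕1⊕0⊕1⊕1⊕0⊕0⊕0⊕0⊕1 = 1
s4 (pos 4,5,6,7,12,13,14,15,20,21,22,23,28,29,30,31): 0⊕1⊕0⊕1⊕0⊕0⊕1⊕1⊕1⊕0⊕1⊕0⊕0⊕0⊕0⊕1 = 1
s8 (pos 8,9,10,11,12,13,14,15,24,25,26,27,28,29,30,31): 1⊕0⊕0⊕1⊕0⊕0⊕1⊕1⊕1⊕1⊕0⊕0⊕0⊕0⊕0⊕1 = 1
s16 (pos 16,17,18,19,20,21,22,23,24,25,26,27,28,29,30,31): 1⊕0⊕0⊕1⊕1⊕0⊕1⊕0⊕1⊕1⊕0⊕0⊕0⊕0⊕0⊕1 = 1
Syndrome s16…s1 = 11110 → error at position 30.
Flip position 30: 0110101100100111001101011000001 → 0110101100100111001101011000011
Read data bits from positions 3,5,6,7,9,10,11,12,13,14,15,17,18,19,20,21,22,23,24,25,26,27,28,29,30,31: 11010010011001101011000011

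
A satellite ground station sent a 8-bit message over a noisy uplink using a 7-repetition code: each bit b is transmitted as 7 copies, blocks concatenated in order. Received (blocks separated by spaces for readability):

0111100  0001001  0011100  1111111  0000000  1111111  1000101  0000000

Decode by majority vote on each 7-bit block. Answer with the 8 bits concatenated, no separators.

Block 1 (0111100): 4 ones → 1
Block 2 (0001001): 2 ones → 0
Block 3 (0011100): 3 ones → 0
Block 4 (1111111): 7 ones → 1
Block 5 (0000000): 0 ones → 0
Block 6 (1111111): 7 ones → 1
Block 7 (1000101): 3 ones → 0
Block 8 (0000000): 0 ones → 0

10010100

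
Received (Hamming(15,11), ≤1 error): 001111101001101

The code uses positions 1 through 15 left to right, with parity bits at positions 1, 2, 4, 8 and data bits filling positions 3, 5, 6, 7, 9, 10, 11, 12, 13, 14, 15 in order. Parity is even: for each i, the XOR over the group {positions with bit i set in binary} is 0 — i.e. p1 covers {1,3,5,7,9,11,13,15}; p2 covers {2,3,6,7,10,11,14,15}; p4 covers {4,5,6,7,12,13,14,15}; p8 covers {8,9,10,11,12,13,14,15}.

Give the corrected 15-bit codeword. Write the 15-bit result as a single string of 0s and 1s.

s1 (pos 1,3,5,7,9,11,13,15): 0⊕1⊕1⊕1⊕1⊕0⊕1⊕1 = 0
s2 (pos 2,3,6,7,10,11,14,15): 0⊕1⊕1⊕1⊕0⊕0⊕0⊕1 = 0
s4 (pos 4,5,6,7,12,13,14,15): 1⊕1⊕1⊕1⊕1⊕1⊕0⊕1 = 1
s8 (pos 8,9,10,11,12,13,14,15): 0⊕1⊕0⊕0⊕1⊕1⊕0⊕1 = 0
Syndrome s8…s1 = 0100 → error at position 4.
Flip position 4: 001111101001101 → 001011101001101

001011101001101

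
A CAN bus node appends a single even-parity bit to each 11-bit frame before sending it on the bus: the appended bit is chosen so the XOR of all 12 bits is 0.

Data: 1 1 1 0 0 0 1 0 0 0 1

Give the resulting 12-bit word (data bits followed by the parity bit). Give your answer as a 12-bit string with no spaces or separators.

111000100011

XOR of the 11 data bits: 1⊕1⊕1⊕0⊕0⊕0⊕1⊕0⊕0⊕0⊕1 = 1
Parity bit = 1 (so all 12 bits XOR to 0).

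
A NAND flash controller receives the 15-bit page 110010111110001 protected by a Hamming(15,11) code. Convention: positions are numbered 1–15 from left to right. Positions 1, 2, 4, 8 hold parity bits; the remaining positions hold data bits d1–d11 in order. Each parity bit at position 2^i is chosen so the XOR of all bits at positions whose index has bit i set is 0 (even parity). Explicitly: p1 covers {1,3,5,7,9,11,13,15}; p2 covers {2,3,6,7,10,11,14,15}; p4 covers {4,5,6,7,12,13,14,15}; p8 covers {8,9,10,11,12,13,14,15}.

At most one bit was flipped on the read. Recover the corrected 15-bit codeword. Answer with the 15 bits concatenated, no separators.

s1 (pos 1,3,5,7,9,11,13,15): 1⊕0⊕1⊕1⊕1⊕1⊕0⊕1 = 0
s2 (pos 2,3,6,7,10,11,14,15): 1⊕0⊕0⊕1⊕1⊕1⊕0⊕1 = 1
s4 (pos 4,5,6,7,12,13,14,15): 0⊕1⊕0⊕1⊕0⊕0⊕0⊕1 = 1
s8 (pos 8,9,10,11,12,13,14,15): 1⊕1⊕1⊕1⊕0⊕0⊕0⊕1 = 1
Syndrome s8…s1 = 1110 → error at position 14.
Flip position 14: 110010111110001 → 110010111110011

110010111110011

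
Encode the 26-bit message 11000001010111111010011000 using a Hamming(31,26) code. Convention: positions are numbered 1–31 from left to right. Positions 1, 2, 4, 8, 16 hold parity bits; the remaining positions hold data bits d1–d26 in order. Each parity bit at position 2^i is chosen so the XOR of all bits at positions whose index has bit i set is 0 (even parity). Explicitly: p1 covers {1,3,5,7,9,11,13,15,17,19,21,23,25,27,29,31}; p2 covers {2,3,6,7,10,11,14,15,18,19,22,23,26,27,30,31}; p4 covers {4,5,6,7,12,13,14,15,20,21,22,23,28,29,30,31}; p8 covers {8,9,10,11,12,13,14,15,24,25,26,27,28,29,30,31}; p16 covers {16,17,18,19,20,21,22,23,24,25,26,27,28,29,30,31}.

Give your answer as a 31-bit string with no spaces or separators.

0011100100010101111111010011000

Place data at non-parity positions: p1 p2 1 p4 1 0 0 p8 0 0 0 1 0 1 0 p16 1 1 1 1 1 1 0 1 0 0 1 1 0 0 0
p1 (pos 1,3,5,7,9,11,13,15,17,19,21,23,25,27,29,31): XOR of data positions = 1⊕1⊕0⊕0⊕0⊕0⊕0⊕1⊕1⊕1⊕0⊕0⊕1⊕0⊕0 = 0
p2 (pos 2,3,6,7,10,11,14,15,18,19,22,23,26,27,30,31): XOR of data positions = 1⊕0⊕0⊕0⊕0⊕1⊕0⊕1⊕1⊕1⊕0⊕0⊕1⊕0⊕0 = 0
p4 (pos 4,5,6,7,12,13,14,15,20,21,22,23,28,29,30,31): XOR of data positions = 1⊕0⊕0⊕1⊕0⊕1⊕0⊕1⊕1⊕1⊕0⊕1⊕0⊕0⊕0 = 1
p8 (pos 8,9,10,11,12,13,14,15,24,25,26,27,28,29,30,31): XOR of data positions = 0⊕0⊕0⊕1⊕0⊕1⊕0⊕1⊕0⊕0⊕1⊕1⊕0⊕0⊕0 = 1
p16 (pos 16,17,18,19,20,21,22,23,24,25,26,27,28,29,30,31): XOR of data positions = 1⊕1⊕1⊕1⊕1⊕1⊕0⊕1⊕0⊕0⊕1⊕1⊕0⊕0⊕0 = 1
Codeword: 0011100100010101111111010011000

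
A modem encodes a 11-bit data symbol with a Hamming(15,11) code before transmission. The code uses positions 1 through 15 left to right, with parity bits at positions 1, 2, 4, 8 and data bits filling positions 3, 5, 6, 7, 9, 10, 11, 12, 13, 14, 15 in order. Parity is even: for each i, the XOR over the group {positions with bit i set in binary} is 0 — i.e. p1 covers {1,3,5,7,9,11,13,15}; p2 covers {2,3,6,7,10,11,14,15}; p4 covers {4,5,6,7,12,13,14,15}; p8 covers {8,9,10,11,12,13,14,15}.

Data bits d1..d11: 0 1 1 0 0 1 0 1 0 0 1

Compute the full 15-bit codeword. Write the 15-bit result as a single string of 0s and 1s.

010011010101001

Place data at non-parity positions: p1 p2 0 p4 1 1 0 p8 0 1 0 1 0 0 1
p1 (pos 1,3,5,7,9,11,13,15): XOR of data positions = 0⊕1⊕0⊕0⊕0⊕0⊕1 = 0
p2 (pos 2,3,6,7,10,11,14,15): XOR of data positions = 0⊕1⊕0⊕1⊕0⊕0⊕1 = 1
p4 (pos 4,5,6,7,12,13,14,15): XOR of data positions = 1⊕1⊕0⊕1⊕0⊕0⊕1 = 0
p8 (pos 8,9,10,11,12,13,14,15): XOR of data positions = 0⊕1⊕0⊕1⊕0⊕0⊕1 = 1
Codeword: 010011010101001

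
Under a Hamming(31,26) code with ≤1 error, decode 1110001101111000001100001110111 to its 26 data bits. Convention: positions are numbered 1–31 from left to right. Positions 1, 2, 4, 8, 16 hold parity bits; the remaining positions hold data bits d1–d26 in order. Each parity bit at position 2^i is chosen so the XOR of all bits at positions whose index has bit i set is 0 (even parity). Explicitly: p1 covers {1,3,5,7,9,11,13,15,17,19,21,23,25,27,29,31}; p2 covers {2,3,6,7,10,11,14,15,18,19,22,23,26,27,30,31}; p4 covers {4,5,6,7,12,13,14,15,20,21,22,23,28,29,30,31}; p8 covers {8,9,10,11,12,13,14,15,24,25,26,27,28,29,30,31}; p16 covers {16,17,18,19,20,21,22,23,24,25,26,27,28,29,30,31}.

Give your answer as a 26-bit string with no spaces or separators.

s1 (pos 1,3,5,7,9,11,13,15,17,19,21,23,25,27,29,31): 1⊕1⊕0⊕1⊕0⊕1⊕1⊕0⊕0⊕1⊕0⊕0⊕1⊕1⊕1⊕1 = 0
s2 (pos 2,3,6,7,10,11,14,15,18,19,22,23,26,27,30,31): 1⊕1⊕0⊕1⊕1⊕1⊕0⊕0⊕0⊕1⊕0⊕0⊕1⊕1⊕1⊕1 = 0
s4 (pos 4,5,6,7,12,13,14,15,20,21,22,23,28,29,30,31): 0⊕0⊕0⊕1⊕1⊕1⊕0⊕0⊕1⊕0⊕0⊕0⊕0⊕1⊕1⊕1 = 1
s8 (pos 8,9,10,11,12,13,14,15,24,25,26,27,28,29,30,31): 1⊕0⊕1⊕1⊕1⊕1⊕0⊕0⊕0⊕1⊕1⊕1⊕0⊕1⊕1⊕1 = 1
s16 (pos 16,17,18,19,20,21,22,23,24,25,26,27,28,29,30,31): 0⊕0⊕0⊕1⊕1⊕0⊕0⊕0⊕0⊕1⊕1⊕1⊕0⊕1⊕1⊕1 = 0
Syndrome s16…s1 = 01100 → error at position 12.
Flip position 12: 1110001101111000001100001110111 → 1110001101101000001100001110111
Read data bits from positions 3,5,6,7,9,10,11,12,13,14,15,17,18,19,20,21,22,23,24,25,26,27,28,29,30,31: 10010110100001100001110111

10010110100001100001110111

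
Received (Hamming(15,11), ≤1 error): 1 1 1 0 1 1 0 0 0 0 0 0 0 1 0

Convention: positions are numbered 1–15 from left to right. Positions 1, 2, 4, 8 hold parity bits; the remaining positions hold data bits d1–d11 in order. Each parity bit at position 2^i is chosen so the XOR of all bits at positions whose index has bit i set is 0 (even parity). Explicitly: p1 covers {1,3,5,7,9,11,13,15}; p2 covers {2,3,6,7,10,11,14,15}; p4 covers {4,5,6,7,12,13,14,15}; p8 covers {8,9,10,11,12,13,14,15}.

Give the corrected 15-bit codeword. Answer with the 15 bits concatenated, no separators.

s1 (pos 1,3,5,7,9,11,13,15): 1⊕1⊕1⊕0⊕0⊕0⊕0⊕0 = 1
s2 (pos 2,3,6,7,10,11,14,15): 1⊕1⊕1⊕0⊕0⊕0⊕1⊕0 = 0
s4 (pos 4,5,6,7,12,13,14,15): 0⊕1⊕1⊕0⊕0⊕0⊕1⊕0 = 1
s8 (pos 8,9,10,11,12,13,14,15): 0⊕0⊕0⊕0⊕0⊕0⊕1⊕0 = 1
Syndrome s8…s1 = 1101 → error at position 13.
Flip position 13: 111011000000010 → 111011000000110

111011000000110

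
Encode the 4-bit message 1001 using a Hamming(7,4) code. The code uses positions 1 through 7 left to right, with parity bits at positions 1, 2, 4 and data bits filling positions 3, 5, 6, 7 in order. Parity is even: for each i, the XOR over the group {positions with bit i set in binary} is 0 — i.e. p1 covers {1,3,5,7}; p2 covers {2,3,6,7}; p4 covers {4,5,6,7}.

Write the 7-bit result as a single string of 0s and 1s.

0011001

Place data at non-parity positions: p1 p2 1 p4 0 0 1
p1 (pos 1,3,5,7): XOR of data positions = 1⊕0⊕1 = 0
p2 (pos 2,3,6,7): XOR of data positions = 1⊕0⊕1 = 0
p4 (pos 4,5,6,7): XOR of data positions = 0⊕0⊕1 = 1
Codeword: 0011001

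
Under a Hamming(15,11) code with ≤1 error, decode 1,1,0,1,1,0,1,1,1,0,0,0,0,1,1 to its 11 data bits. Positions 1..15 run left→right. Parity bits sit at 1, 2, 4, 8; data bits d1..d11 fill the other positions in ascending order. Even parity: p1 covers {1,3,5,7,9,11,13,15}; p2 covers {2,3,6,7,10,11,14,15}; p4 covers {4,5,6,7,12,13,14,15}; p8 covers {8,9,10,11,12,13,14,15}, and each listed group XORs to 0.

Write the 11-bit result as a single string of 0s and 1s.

s1 (pos 1,3,5,7,9,11,13,15): 1⊕0⊕1⊕1⊕1⊕0⊕0⊕1 = 1
s2 (pos 2,3,6,7,10,11,14,15): 1⊕0⊕0⊕1⊕0⊕0⊕1⊕1 = 0
s4 (pos 4,5,6,7,12,13,14,15): 1⊕1⊕0⊕1⊕0⊕0⊕1⊕1 = 1
s8 (pos 8,9,10,11,12,13,14,15): 1⊕1⊕0⊕0⊕0⊕0⊕1⊕1 = 0
Syndrome s8…s1 = 0101 → error at position 5.
Flip position 5: 110110111000011 → 110100111000011
Read data bits from positions 3,5,6,7,9,10,11,12,13,14,15: 00011000011

00011000011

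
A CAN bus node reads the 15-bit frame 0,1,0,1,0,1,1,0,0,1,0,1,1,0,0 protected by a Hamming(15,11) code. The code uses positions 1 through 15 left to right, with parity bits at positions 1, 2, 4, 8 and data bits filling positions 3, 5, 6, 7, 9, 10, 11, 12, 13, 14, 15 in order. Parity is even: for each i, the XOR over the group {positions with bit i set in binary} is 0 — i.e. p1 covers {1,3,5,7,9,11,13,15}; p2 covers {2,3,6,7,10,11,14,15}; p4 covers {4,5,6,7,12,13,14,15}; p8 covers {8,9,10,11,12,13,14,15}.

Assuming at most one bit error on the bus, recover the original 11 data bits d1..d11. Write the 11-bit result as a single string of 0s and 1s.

s1 (pos 1,3,5,7,9,11,13,15): 0⊕0⊕0⊕1⊕0⊕0⊕1⊕0 = 0
s2 (pos 2,3,6,7,10,11,14,15): 1⊕0⊕1⊕1⊕1⊕0⊕0⊕0 = 0
s4 (pos 4,5,6,7,12,13,14,15): 1⊕0⊕1⊕1⊕1⊕1⊕0⊕0 = 1
s8 (pos 8,9,10,11,12,13,14,15): 0⊕0⊕1⊕0⊕1⊕1⊕0⊕0 = 1
Syndrome s8…s1 = 1100 → error at position 12.
Flip position 12: 010101100101100 → 010101100100100
Read data bits from positions 3,5,6,7,9,10,11,12,13,14,15: 00110100100

00110100100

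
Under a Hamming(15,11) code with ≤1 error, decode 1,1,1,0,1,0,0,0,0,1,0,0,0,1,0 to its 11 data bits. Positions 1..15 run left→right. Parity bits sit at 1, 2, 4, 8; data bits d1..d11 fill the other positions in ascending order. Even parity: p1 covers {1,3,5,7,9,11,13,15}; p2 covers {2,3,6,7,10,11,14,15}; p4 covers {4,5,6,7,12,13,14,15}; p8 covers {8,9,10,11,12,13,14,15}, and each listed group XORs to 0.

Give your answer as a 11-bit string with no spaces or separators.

11000100010

s1 (pos 1,3,5,7,9,11,13,15): 1⊕1⊕1⊕0⊕0⊕0⊕0⊕0 = 1
s2 (pos 2,3,6,7,10,11,14,15): 1⊕1⊕0⊕0⊕1⊕0⊕1⊕0 = 0
s4 (pos 4,5,6,7,12,13,14,15): 0⊕1⊕0⊕0⊕0⊕0⊕1⊕0 = 0
s8 (pos 8,9,10,11,12,13,14,15): 0⊕0⊕1⊕0⊕0⊕0⊕1⊕0 = 0
Syndrome s8…s1 = 0001 → error at position 1.
Flip position 1: 111010000100010 → 011010000100010
Read data bits from positions 3,5,6,7,9,10,11,12,13,14,15: 11000100010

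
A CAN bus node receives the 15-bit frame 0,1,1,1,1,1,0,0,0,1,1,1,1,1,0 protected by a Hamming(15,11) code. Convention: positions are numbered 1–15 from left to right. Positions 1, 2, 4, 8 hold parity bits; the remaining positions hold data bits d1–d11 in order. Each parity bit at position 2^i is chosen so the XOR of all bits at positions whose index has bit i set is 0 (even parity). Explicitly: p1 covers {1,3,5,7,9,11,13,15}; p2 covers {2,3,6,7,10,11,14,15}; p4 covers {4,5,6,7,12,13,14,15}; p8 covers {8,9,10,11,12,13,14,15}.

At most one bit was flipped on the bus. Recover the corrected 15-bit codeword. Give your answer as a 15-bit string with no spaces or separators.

s1 (pos 1,3,5,7,9,11,13,15): 0⊕1⊕1⊕0⊕0⊕1⊕1⊕0 = 0
s2 (pos 2,3,6,7,10,11,14,15): 1⊕1⊕1⊕0⊕1⊕1⊕1⊕0 = 0
s4 (pos 4,5,6,7,12,13,14,15): 1⊕1⊕1⊕0⊕1⊕1⊕1⊕0 = 0
s8 (pos 8,9,10,11,12,13,14,15): 0⊕0⊕1⊕1⊕1⊕1⊕1⊕0 = 1
Syndrome s8…s1 = 1000 → error at position 8.
Flip position 8: 011111000111110 → 011111010111110

011111010111110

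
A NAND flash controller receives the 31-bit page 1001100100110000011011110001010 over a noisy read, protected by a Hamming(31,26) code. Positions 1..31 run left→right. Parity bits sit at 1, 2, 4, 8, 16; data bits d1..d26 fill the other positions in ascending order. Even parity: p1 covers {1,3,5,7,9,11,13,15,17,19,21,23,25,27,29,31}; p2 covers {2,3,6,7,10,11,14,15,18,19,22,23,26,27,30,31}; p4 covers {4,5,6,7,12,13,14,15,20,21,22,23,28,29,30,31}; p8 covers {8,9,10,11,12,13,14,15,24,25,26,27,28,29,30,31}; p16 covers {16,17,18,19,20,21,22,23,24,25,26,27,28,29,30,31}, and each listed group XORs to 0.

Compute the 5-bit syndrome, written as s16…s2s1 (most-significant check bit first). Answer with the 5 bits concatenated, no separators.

s1 (pos 1,3,5,7,9,11,13,15,17,19,21,23,25,27,29,31): 1⊕0⊕1⊕0⊕0⊕1⊕0⊕0⊕0⊕1⊕1⊕1⊕0⊕0⊕0⊕0 = 0
s2 (pos 2,3,6,7,10,11,14,15,18,19,22,23,26,27,30,31): 0⊕0⊕0⊕0⊕0⊕1⊕0⊕0⊕1⊕1⊕1⊕1⊕0⊕0⊕1⊕0 = 0
s4 (pos 4,5,6,7,12,13,14,15,20,21,22,23,28,29,30,31): 1⊕1⊕0⊕0⊕1⊕0⊕0⊕0⊕0⊕1⊕1⊕1⊕1⊕0⊕1⊕0 = 0
s8 (pos 8,9,10,11,12,13,14,15,24,25,26,27,28,29,30,31): 1⊕0⊕0⊕1⊕1⊕0⊕0⊕0⊕1⊕0⊕0⊕0⊕1⊕0⊕1⊕0 = 0
s16 (pos 16,17,18,19,20,21,22,23,24,25,26,27,28,29,30,31): 0⊕0⊕1⊕1⊕0⊕1⊕1⊕1⊕1⊕0⊕0⊕0⊕1⊕0⊕1⊕0 = 0
Syndrome s16…s1 = 00000 → no error.

00000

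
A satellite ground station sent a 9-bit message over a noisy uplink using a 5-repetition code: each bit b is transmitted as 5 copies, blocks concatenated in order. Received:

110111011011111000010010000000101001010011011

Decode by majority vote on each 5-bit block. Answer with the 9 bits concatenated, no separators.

111000001

Block 1 (11011): 4 ones → 1
Block 2 (10110): 3 ones → 1
Block 3 (11111): 5 ones → 1
Block 4 (00001): 1 one → 0
Block 5 (00100): 1 one → 0
Block 6 (00000): 0 ones → 0
Block 7 (10100): 2 ones → 0
Block 8 (10100): 2 ones → 0
Block 9 (11011): 4 ones → 1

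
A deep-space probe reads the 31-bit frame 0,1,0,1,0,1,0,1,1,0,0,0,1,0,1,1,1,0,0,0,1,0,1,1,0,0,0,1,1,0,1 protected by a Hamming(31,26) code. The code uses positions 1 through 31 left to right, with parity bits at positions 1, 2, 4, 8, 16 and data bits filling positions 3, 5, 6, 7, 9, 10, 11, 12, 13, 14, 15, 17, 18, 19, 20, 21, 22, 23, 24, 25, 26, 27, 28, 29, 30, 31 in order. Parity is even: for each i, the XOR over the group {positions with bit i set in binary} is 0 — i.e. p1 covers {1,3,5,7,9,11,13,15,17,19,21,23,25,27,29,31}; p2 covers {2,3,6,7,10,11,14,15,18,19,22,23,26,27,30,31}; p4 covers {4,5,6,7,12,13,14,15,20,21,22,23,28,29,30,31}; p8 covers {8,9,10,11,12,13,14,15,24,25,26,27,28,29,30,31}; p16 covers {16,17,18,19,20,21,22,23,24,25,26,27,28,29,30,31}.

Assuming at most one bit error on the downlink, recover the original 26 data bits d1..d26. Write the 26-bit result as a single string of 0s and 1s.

00001000101100010110001101

s1 (pos 1,3,5,7,9,11,13,15,17,19,21,23,25,27,29,31): 0⊕0⊕0⊕0⊕1⊕0⊕1⊕1⊕1⊕0⊕1⊕1⊕0⊕0⊕1⊕1 = 0
s2 (pos 2,3,6,7,10,11,14,15,18,19,22,23,26,27,30,31): 1⊕0⊕1⊕0⊕0⊕0⊕0⊕1⊕0⊕0⊕0⊕1⊕0⊕0⊕0⊕1 = 1
s4 (pos 4,5,6,7,12,13,14,15,20,21,22,23,28,29,30,31): 1⊕0⊕1⊕0⊕0⊕1⊕0⊕1⊕0⊕1⊕0⊕1⊕1⊕1⊕0⊕1 = 1
s8 (pos 8,9,10,11,12,13,14,15,24,25,26,27,28,29,30,31): 1⊕1⊕0⊕0⊕0⊕1⊕0⊕1⊕1⊕0⊕0⊕0⊕1⊕1⊕0⊕1 = 0
s16 (pos 16,17,18,19,20,21,22,23,24,25,26,27,28,29,30,31): 1⊕1⊕0⊕0⊕0⊕1⊕0⊕1⊕1⊕0⊕0⊕0⊕1⊕1⊕0⊕1 = 0
Syndrome s16…s1 = 00110 → error at position 6.
Flip position 6: 0101010110001011100010110001101 → 0101000110001011100010110001101
Read data bits from positions 3,5,6,7,9,10,11,12,13,14,15,17,18,19,20,21,22,23,24,25,26,27,28,29,30,31: 00001000101100010110001101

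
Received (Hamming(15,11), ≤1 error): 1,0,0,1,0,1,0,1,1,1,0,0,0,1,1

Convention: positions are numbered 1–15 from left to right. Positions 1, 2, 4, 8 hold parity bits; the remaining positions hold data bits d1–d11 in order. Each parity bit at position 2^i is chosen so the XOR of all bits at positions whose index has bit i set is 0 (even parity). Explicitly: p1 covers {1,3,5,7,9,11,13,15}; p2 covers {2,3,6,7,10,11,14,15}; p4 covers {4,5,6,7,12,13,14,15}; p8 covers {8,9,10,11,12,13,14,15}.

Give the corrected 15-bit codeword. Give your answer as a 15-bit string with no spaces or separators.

s1 (pos 1,3,5,7,9,11,13,15): 1⊕0⊕0⊕0⊕1⊕0⊕0⊕1 = 1
s2 (pos 2,3,6,7,10,11,14,15): 0⊕0⊕1⊕0⊕1⊕0⊕1⊕1 = 0
s4 (pos 4,5,6,7,12,13,14,15): 1⊕0⊕1⊕0⊕0⊕0⊕1⊕1 = 0
s8 (pos 8,9,10,11,12,13,14,15): 1⊕1⊕1⊕0⊕0⊕0⊕1⊕1 = 1
Syndrome s8…s1 = 1001 → error at position 9.
Flip position 9: 100101011100011 → 100101010100011

100101010100011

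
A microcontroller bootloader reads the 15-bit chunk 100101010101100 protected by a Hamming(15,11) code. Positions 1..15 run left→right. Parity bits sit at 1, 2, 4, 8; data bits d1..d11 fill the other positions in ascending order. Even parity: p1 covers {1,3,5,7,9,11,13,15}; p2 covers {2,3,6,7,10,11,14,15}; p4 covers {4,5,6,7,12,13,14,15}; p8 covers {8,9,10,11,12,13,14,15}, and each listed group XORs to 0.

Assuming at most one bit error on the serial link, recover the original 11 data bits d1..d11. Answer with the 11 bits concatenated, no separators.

s1 (pos 1,3,5,7,9,11,13,15): 1⊕0⊕0⊕0⊕0⊕0⊕1⊕0 = 0
s2 (pos 2,3,6,7,10,11,14,15): 0⊕0⊕1⊕0⊕1⊕0⊕0⊕0 = 0
s4 (pos 4,5,6,7,12,13,14,15): 1⊕0⊕1⊕0⊕1⊕1⊕0⊕0 = 0
s8 (pos 8,9,10,11,12,13,14,15): 1⊕0⊕1⊕0⊕1⊕1⊕0⊕0 = 0
Syndrome s8…s1 = 0000 → no error.
Read data bits from positions 3,5,6,7,9,10,11,12,13,14,15: 00100101100

00100101100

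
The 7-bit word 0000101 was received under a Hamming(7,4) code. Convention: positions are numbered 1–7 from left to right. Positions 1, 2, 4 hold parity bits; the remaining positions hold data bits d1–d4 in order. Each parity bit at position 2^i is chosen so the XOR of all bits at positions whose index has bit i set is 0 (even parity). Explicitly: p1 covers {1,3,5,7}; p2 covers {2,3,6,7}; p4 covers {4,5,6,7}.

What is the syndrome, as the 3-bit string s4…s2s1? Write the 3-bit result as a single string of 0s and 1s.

s1 (pos 1,3,5,7): 0⊕0⊕1⊕1 = 0
s2 (pos 2,3,6,7): 0⊕0⊕0⊕1 = 1
s4 (pos 4,5,6,7): 0⊕1⊕0⊕1 = 0
Syndrome s4…s1 = 010 → error at position 2.

010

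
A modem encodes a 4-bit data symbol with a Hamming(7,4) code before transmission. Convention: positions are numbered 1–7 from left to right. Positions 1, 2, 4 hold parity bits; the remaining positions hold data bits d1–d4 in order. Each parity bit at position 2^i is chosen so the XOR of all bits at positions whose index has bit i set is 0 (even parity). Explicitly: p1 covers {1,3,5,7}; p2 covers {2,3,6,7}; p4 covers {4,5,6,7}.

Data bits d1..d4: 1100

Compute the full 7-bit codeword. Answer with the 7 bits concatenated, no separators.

0111100

Place data at non-parity positions: p1 p2 1 p4 1 0 0
p1 (pos 1,3,5,7): XOR of data positions = 1⊕1⊕0 = 0
p2 (pos 2,3,6,7): XOR of data positions = 1⊕0⊕0 = 1
p4 (pos 4,5,6,7): XOR of data positions = 1⊕0⊕0 = 1
Codeword: 0111100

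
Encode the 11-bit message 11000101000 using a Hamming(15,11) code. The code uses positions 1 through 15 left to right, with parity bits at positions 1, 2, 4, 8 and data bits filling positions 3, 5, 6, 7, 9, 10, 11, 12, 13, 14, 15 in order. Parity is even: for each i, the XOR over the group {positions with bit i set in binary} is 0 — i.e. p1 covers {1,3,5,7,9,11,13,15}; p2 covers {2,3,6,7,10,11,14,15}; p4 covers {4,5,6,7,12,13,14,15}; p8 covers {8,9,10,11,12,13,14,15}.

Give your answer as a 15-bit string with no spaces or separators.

001010000101000

Place data at non-parity positions: p1 p2 1 p4 1 0 0 p8 0 1 0 1 0 0 0
p1 (pos 1,3,5,7,9,11,13,15): XOR of data positions = 1⊕1⊕0⊕0⊕0⊕0⊕0 = 0
p2 (pos 2,3,6,7,10,11,14,15): XOR of data positions = 1⊕0⊕0⊕1⊕0⊕0⊕0 = 0
p4 (pos 4,5,6,7,12,13,14,15): XOR of data positions = 1⊕0⊕0⊕1⊕0⊕0⊕0 = 0
p8 (pos 8,9,10,11,12,13,14,15): XOR of data positions = 0⊕1⊕0⊕1⊕0⊕0⊕0 = 0
Codeword: 001010000101000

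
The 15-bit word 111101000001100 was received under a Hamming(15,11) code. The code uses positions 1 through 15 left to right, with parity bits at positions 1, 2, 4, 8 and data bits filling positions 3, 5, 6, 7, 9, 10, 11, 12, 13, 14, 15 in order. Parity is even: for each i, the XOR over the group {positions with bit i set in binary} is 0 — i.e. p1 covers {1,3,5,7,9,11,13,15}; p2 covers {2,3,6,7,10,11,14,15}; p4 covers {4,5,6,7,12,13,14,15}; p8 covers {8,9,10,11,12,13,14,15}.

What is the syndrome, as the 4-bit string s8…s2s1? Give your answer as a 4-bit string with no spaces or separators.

s1 (pos 1,3,5,7,9,11,13,15): 1⊕1⊕0⊕0⊕0⊕0⊕1⊕0 = 1
s2 (pos 2,3,6,7,10,11,14,15): 1⊕1⊕1⊕0⊕0⊕0⊕0⊕0 = 1
s4 (pos 4,5,6,7,12,13,14,15): 1⊕0⊕1⊕0⊕1⊕1⊕0⊕0 = 0
s8 (pos 8,9,10,11,12,13,14,15): 0⊕0⊕0⊕0⊕1⊕1⊕0⊕0 = 0
Syndrome s8…s1 = 0011 → error at position 3.

0011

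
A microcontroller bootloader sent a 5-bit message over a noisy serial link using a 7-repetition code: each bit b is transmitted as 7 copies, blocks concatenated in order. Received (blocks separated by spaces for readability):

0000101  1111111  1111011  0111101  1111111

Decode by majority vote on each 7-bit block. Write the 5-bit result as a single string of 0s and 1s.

Block 1 (0000101): 2 ones → 0
Block 2 (1111111): 7 ones → 1
Block 3 (1111011): 6 ones → 1
Block 4 (0111101): 5 ones → 1
Block 5 (1111111): 7 ones → 1

01111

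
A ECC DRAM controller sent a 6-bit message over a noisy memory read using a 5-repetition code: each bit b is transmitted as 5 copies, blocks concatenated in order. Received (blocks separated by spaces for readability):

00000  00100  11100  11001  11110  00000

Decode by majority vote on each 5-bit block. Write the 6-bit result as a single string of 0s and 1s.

Block 1 (00000): 0 ones → 0
Block 2 (00100): 1 one → 0
Block 3 (11100): 3 ones → 1
Block 4 (11001): 3 ones → 1
Block 5 (11110): 4 ones → 1
Block 6 (00000): 0 ones → 0

001110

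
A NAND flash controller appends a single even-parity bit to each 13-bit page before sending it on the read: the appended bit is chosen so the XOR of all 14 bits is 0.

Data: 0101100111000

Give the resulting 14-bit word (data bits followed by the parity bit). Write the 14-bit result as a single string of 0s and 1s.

XOR of the 13 data bits: 0⊕1⊕0⊕1⊕1⊕0⊕0⊕1⊕1⊕1⊕0⊕0⊕0 = 0
Parity bit = 0 (so all 14 bits XOR to 0).

01011001110000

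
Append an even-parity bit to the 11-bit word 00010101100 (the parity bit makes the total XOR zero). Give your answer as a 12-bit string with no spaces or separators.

XOR of the 11 data bits: 0⊕0⊕0⊕1⊕0⊕1⊕0⊕1⊕1⊕0⊕0 = 0
Parity bit = 0 (so all 12 bits XOR to 0).

000101011000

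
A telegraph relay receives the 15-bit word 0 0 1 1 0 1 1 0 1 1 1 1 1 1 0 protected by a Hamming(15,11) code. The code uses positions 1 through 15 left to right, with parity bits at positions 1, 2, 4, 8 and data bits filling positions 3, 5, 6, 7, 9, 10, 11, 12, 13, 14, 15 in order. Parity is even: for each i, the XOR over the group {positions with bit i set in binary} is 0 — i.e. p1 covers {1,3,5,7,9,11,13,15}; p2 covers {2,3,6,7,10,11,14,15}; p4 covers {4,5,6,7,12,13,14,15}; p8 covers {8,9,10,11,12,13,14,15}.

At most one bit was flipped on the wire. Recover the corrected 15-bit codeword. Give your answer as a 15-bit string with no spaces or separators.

s1 (pos 1,3,5,7,9,11,13,15): 0⊕1⊕0⊕1⊕1⊕1⊕1⊕0 = 1
s2 (pos 2,3,6,7,10,11,14,15): 0⊕1⊕1⊕1⊕1⊕1⊕1⊕0 = 0
s4 (pos 4,5,6,7,12,13,14,15): 1⊕0⊕1⊕1⊕1⊕1⊕1⊕0 = 0
s8 (pos 8,9,10,11,12,13,14,15): 0⊕1⊕1⊕1⊕1⊕1⊕1⊕0 = 0
Syndrome s8…s1 = 0001 → error at position 1.
Flip position 1: 001101101111110 → 101101101111110

101101101111110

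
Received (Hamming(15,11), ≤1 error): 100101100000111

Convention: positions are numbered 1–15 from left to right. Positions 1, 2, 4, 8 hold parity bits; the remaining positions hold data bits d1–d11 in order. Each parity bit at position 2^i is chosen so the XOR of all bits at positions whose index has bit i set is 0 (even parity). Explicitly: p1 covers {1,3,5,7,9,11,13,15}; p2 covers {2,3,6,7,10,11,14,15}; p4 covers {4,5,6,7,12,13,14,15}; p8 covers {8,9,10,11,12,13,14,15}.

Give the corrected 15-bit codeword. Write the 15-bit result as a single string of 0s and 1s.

s1 (pos 1,3,5,7,9,11,13,15): 1⊕0⊕0⊕1⊕0⊕0⊕1⊕1 = 0
s2 (pos 2,3,6,7,10,11,14,15): 0⊕0⊕1⊕1⊕0⊕0⊕1⊕1 = 0
s4 (pos 4,5,6,7,12,13,14,15): 1⊕0⊕1⊕1⊕0⊕1⊕1⊕1 = 0
s8 (pos 8,9,10,11,12,13,14,15): 0⊕0⊕0⊕0⊕0⊕1⊕1⊕1 = 1
Syndrome s8…s1 = 1000 → error at position 8.
Flip position 8: 100101100000111 → 100101110000111

100101110000111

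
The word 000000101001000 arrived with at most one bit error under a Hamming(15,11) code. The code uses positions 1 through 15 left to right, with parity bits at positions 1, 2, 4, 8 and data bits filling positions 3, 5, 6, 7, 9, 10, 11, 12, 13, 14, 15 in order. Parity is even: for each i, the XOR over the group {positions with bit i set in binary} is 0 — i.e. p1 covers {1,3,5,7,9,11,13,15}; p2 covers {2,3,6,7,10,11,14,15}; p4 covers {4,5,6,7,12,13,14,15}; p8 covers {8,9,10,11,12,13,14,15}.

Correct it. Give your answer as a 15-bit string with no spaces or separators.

010000101001000

s1 (pos 1,3,5,7,9,11,13,15): 0⊕0⊕0⊕1⊕1⊕0⊕0⊕0 = 0
s2 (pos 2,3,6,7,10,11,14,15): 0⊕0⊕0⊕1⊕0⊕0⊕0⊕0 = 1
s4 (pos 4,5,6,7,12,13,14,15): 0⊕0⊕0⊕1⊕1⊕0⊕0⊕0 = 0
s8 (pos 8,9,10,11,12,13,14,15): 0⊕1⊕0⊕0⊕1⊕0⊕0⊕0 = 0
Syndrome s8…s1 = 0010 → error at position 2.
Flip position 2: 000000101001000 → 010000101001000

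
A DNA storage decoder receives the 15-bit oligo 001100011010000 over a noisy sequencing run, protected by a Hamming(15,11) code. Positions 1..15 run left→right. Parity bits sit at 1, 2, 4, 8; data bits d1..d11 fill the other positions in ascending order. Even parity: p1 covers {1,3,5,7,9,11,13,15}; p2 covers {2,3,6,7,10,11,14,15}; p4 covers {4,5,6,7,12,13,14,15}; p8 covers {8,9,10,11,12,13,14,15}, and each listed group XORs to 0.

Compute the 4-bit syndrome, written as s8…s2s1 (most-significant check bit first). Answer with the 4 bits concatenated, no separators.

1101

s1 (pos 1,3,5,7,9,11,13,15): 0⊕1⊕0⊕0⊕1⊕1⊕0⊕0 = 1
s2 (pos 2,3,6,7,10,11,14,15): 0⊕1⊕0⊕0⊕0⊕1⊕0⊕0 = 0
s4 (pos 4,5,6,7,12,13,14,15): 1⊕0⊕0⊕0⊕0⊕0⊕0⊕0 = 1
s8 (pos 8,9,10,11,12,13,14,15): 1⊕1⊕0⊕1⊕0⊕0⊕0⊕0 = 1
Syndrome s8…s1 = 1101 → error at position 13.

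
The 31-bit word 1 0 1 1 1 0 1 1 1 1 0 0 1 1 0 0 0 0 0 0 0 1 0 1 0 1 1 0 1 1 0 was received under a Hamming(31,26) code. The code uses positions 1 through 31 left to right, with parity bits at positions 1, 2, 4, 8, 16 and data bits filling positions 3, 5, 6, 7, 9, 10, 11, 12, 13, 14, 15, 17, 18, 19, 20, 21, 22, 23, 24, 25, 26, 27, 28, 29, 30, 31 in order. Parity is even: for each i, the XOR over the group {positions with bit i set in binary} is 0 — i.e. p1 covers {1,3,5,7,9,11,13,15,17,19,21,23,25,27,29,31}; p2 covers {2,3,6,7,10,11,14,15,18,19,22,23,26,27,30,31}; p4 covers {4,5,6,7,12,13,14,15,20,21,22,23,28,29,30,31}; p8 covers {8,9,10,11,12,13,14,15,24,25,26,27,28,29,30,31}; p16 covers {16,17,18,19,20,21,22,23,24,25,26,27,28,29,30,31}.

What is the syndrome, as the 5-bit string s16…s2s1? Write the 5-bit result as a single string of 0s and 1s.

s1 (pos 1,3,5,7,9,11,13,15,17,19,21,23,25,27,29,31): 1⊕1⊕1⊕1⊕1⊕0⊕1⊕0⊕0⊕0⊕0⊕0⊕0⊕1⊕1⊕0 = 0
s2 (pos 2,3,6,7,10,11,14,15,18,19,22,23,26,27,30,31): 0⊕1⊕0⊕1⊕1⊕0⊕1⊕0⊕0⊕0⊕1⊕0⊕1⊕1⊕1⊕0 = 0
s4 (pos 4,5,6,7,12,13,14,15,20,21,22,23,28,29,30,31): 1⊕1⊕0⊕1⊕0⊕1⊕1⊕0⊕0⊕0⊕1⊕0⊕0⊕1⊕1⊕0 = 0
s8 (pos 8,9,10,11,12,13,14,15,24,25,26,27,28,29,30,31): 1⊕1⊕1⊕0⊕0⊕1⊕1⊕0⊕1⊕0⊕1⊕1⊕0⊕1⊕1⊕0 = 0
s16 (pos 16,17,18,19,20,21,22,23,24,25,26,27,28,29,30,31): 0⊕0⊕0⊕0⊕0⊕0⊕1⊕0⊕1⊕0⊕1⊕1⊕0⊕1⊕1⊕0 = 0
Syndrome s16…s1 = 00000 → no error.

00000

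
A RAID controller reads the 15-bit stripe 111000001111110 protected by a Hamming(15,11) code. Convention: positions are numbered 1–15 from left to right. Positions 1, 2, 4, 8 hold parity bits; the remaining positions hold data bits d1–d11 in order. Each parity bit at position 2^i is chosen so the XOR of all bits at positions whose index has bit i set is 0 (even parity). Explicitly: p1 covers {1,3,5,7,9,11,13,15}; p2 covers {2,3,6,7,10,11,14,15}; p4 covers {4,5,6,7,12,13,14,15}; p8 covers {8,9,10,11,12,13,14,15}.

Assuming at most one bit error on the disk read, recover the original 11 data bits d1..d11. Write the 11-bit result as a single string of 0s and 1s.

10011111110

s1 (pos 1,3,5,7,9,11,13,15): 1⊕1⊕0⊕0⊕1⊕1⊕1⊕0 = 1
s2 (pos 2,3,6,7,10,11,14,15): 1⊕1⊕0⊕0⊕1⊕1⊕1⊕0 = 1
s4 (pos 4,5,6,7,12,13,14,15): 0⊕0⊕0⊕0⊕1⊕1⊕1⊕0 = 1
s8 (pos 8,9,10,11,12,13,14,15): 0⊕1⊕1⊕1⊕1⊕1⊕1⊕0 = 0
Syndrome s8…s1 = 0111 → error at position 7.
Flip position 7: 111000001111110 → 111000101111110
Read data bits from positions 3,5,6,7,9,10,11,12,13,14,15: 10011111110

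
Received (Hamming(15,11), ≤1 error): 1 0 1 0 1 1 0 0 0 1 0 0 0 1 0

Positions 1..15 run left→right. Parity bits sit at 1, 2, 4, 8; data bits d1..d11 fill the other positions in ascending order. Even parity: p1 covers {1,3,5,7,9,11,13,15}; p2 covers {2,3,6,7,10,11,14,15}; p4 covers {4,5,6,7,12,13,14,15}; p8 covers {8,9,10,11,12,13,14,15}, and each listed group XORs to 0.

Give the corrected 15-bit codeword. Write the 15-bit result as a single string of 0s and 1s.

101001000100010

s1 (pos 1,3,5,7,9,11,13,15): 1⊕1⊕1⊕0⊕0⊕0⊕0⊕0 = 1
s2 (pos 2,3,6,7,10,11,14,15): 0⊕1⊕1⊕0⊕1⊕0⊕1⊕0 = 0
s4 (pos 4,5,6,7,12,13,14,15): 0⊕1⊕1⊕0⊕0⊕0⊕1⊕0 = 1
s8 (pos 8,9,10,11,12,13,14,15): 0⊕0⊕1⊕0⊕0⊕0⊕1⊕0 = 0
Syndrome s8…s1 = 0101 → error at position 5.
Flip position 5: 101011000100010 → 101001000100010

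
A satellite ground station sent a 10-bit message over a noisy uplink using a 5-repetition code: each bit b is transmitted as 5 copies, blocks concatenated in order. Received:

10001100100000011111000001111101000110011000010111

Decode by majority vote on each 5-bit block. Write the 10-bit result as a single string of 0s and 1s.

0001010101

Block 1 (10001): 2 ones → 0
Block 2 (10010): 2 ones → 0
Block 3 (00000): 0 ones → 0
Block 4 (11111): 5 ones → 1
Block 5 (00000): 0 ones → 0
Block 6 (11111): 5 ones → 1
Block 7 (01000): 1 one → 0
Block 8 (11001): 3 ones → 1
Block 9 (10000): 1 one → 0
Block 10 (10111): 4 ones → 1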